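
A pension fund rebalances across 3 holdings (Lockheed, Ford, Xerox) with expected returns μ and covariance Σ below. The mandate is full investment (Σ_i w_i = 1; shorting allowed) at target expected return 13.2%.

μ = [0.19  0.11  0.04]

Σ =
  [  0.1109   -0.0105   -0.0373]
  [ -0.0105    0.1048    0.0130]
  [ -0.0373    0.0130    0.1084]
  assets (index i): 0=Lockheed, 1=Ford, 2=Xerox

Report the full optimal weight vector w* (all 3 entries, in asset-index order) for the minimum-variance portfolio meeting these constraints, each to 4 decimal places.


0.4889  0.2667  0.2444

u=Σ⁻¹μ = [2.1482  1.1444  0.9709]
v=Σ⁻¹𝟙 = [14.2813  9.3581  13.0169]
a=μᵀu=0.572875  b=𝟙ᵀu=4.263513  c=𝟙ᵀv=36.656333  D=ac−b²=2.821940
λ₁=(c·0.132−b)/D = (36.656333·0.132−4.263513)/2.821940 = 0.203804
λ₂=(a−b·0.132)/D = (0.572875−4.263513·0.132)/2.821940 = 0.003576
w* = 0.203804·u + 0.003576·v:
  w_0 = 0.203804·2.1482 + 0.003576·14.2813 = 0.4889  (Lockheed)
  w_1 = 0.203804·1.1444 + 0.003576·9.3581 = 0.2667  (Ford)
  w_2 = 0.203804·0.9709 + 0.003576·13.0169 = 0.2444  (Xerox)
Σw_i=1.0000  μᵀw=0.1320
σ²=wᵀΣw=λ₁·μ_p+λ₂ = 0.203804·0.132 + 0.003576 = 0.030478 ≈ 0.0305


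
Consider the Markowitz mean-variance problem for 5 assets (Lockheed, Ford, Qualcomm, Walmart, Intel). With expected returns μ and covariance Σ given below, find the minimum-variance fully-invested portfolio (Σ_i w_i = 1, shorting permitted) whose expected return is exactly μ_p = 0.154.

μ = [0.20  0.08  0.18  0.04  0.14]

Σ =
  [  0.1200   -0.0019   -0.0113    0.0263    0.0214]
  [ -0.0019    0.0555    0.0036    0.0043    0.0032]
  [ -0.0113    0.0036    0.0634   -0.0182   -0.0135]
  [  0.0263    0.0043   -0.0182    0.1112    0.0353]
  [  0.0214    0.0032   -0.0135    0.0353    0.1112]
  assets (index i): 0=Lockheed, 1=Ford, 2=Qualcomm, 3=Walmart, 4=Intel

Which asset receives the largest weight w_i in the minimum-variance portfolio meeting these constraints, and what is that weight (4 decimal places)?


Qualcomm (0.4152)

p=Σ⁻¹μ = [1.7658  1.2064  3.3696  0.0404  1.2807]
q=Σ⁻¹𝟙 = [7.5307  15.9877  19.8981  7.6007  7.0864]
a=μᵀp=1.237126  b=𝟙ᵀp=7.662920  c=𝟙ᵀq=58.103450  D=ac−b²=13.160958
λ₁=(c·0.154−b)/D = (58.103450·0.154−7.662920)/13.160958 = 0.097638
λ₂=(a−b·0.154)/D = (1.237126−7.662920·0.154)/13.160958 = 0.004334
w* = 0.097638·p + 0.004334·q:
  w_0 = 0.097638·1.7658 + 0.004334·7.5307 = 0.2050  (Lockheed)
  w_1 = 0.097638·1.2064 + 0.004334·15.9877 = 0.1871  (Ford)
  w_2 = 0.097638·3.3696 + 0.004334·19.8981 = 0.4152  (Qualcomm)
  w_3 = 0.097638·0.0404 + 0.004334·7.6007 = 0.0369  (Walmart)
  w_4 = 0.097638·1.2807 + 0.004334·7.0864 = 0.1558  (Intel)
Σw_i=1.0000  μᵀw=0.1540
σ²=wᵀΣw=λ₁·μ_p+λ₂ = 0.097638·0.154 + 0.004334 = 0.019370 ≈ 0.0194


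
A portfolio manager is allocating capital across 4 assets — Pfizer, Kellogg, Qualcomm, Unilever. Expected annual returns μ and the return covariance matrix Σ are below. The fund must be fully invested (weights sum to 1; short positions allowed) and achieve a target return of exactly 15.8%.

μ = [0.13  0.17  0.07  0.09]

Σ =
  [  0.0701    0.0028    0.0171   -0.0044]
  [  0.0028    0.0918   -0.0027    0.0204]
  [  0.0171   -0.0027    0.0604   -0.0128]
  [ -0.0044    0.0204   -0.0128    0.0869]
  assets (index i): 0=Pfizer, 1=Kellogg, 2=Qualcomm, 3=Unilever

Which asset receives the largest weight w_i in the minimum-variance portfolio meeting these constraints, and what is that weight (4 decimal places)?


p=Σ⁻¹μ = [1.6094  1.6367  0.9618  0.8746]
q=Σ⁻¹𝟙 = [10.6830  8.2662  16.5603  12.5471]
a=μᵀp=0.633501  b=𝟙ᵀp=5.082515  c=𝟙ᵀq=48.056694  D=ac−b²=4.612021
λ₁=(c·0.158−b)/D = (48.056694·0.158−5.082515)/4.612021 = 0.544326
λ₂=(a−b·0.158)/D = (0.633501−5.082515·0.158)/4.612021 = -0.036760
w* = 0.544326·p + -0.036760·q:
  w_0 = 0.544326·1.6094 + -0.036760·10.6830 = 0.4833  (Pfizer)
  w_1 = 0.544326·1.6367 + -0.036760·8.2662 = 0.5870  (Kellogg)
  w_2 = 0.544326·0.9618 + -0.036760·16.5603 = -0.0852  (Qualcomm)
  w_3 = 0.544326·0.8746 + -0.036760·12.5471 = 0.0148  (Unilever)
Σw_i=1.0000  μᵀw=0.1580
σ²=wᵀΣw=λ₁·μ_p+λ₂ = 0.544326·0.158 + -0.036760 = 0.049244 ≈ 0.0492

Kellogg (0.5870)


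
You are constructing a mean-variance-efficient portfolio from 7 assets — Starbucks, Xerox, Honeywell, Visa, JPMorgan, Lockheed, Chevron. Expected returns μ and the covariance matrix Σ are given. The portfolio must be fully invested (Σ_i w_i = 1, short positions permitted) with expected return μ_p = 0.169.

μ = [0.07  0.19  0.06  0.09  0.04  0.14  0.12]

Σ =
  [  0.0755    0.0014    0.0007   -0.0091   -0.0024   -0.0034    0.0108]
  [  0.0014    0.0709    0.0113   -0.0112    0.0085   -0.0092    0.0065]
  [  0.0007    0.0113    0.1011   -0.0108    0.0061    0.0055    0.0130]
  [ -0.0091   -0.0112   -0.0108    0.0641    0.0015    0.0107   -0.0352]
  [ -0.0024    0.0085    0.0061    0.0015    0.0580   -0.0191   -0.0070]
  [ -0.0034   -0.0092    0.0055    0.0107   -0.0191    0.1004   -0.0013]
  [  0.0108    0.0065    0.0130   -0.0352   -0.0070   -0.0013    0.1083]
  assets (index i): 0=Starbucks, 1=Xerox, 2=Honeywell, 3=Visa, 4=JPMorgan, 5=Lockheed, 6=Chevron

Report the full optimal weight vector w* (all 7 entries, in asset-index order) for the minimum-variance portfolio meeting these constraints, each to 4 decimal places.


x=Σ⁻¹μ = [1.0533  3.0038  0.1753  2.8035  0.9454  1.6000  1.7932]
y=Σ⁻¹𝟙 = [15.1280  14.7740  7.0909  28.0561  20.3590  12.5354  16.5724]
a=μᵀx=1.384294  b=𝟙ᵀx=11.374526  c=𝟙ᵀy=114.515824  D=ac−b²=29.143740
λ₁=(c·0.169−b)/D = (114.515824·0.169−11.374526)/29.143740 = 0.273769
λ₂=(a−b·0.169)/D = (1.384294−11.374526·0.169)/29.143740 = -0.018460
w* = 0.273769·x + -0.018460·y:
  w_0 = 0.273769·1.0533 + -0.018460·15.1280 = 0.0091  (Starbucks)
  w_1 = 0.273769·3.0038 + -0.018460·14.7740 = 0.5496  (Xerox)
  w_2 = 0.273769·0.1753 + -0.018460·7.0909 = -0.0829  (Honeywell)
  w_3 = 0.273769·2.8035 + -0.018460·28.0561 = 0.2496  (Visa)
  w_4 = 0.273769·0.9454 + -0.018460·20.3590 = -0.1170  (JPMorgan)
  w_5 = 0.273769·1.6000 + -0.018460·12.5354 = 0.2066  (Lockheed)
  w_6 = 0.273769·1.7932 + -0.018460·16.5724 = 0.1850  (Chevron)
Σw_i=1.0000  μᵀw=0.1690
σ²=wᵀΣw=λ₁·μ_p+λ₂ = 0.273769·0.169 + -0.018460 = 0.027807 ≈ 0.0278

0.0091  0.5496  -0.0829  0.2496  -0.1170  0.2066  0.1850


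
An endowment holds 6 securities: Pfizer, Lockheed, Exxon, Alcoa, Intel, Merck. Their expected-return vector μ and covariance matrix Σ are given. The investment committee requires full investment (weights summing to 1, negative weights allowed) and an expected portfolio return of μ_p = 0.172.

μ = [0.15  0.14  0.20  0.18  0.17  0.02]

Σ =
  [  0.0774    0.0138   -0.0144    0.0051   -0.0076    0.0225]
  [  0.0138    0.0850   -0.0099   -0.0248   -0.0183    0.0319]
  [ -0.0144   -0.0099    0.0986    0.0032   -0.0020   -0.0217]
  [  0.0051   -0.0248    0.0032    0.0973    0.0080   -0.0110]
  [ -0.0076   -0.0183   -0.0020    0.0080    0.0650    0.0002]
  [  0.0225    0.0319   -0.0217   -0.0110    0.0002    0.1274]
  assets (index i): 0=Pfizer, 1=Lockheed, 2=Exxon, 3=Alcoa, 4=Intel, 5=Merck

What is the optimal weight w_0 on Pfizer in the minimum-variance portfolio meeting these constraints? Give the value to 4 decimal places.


0.1667

u=Σ⁻¹μ = [2.1875  3.1252  2.5785  2.1086  3.5721  -0.3962]
v=Σ⁻¹𝟙 = [12.3181  17.8113  14.7962  12.5205  20.7390  4.7827]
a=μᵀu=2.260207  b=𝟙ᵀu=13.175519  c=𝟙ᵀv=82.967857  D=ac−b²=13.930206
λ₁=(c·0.172−b)/D = (82.967857·0.172−13.175519)/13.930206 = 0.078603
λ₂=(a−b·0.172)/D = (2.260207−13.175519·0.172)/13.930206 = -0.000429
w* = 0.078603·u + -0.000429·v:
  w_0 = 0.078603·2.1875 + -0.000429·12.3181 = 0.1667  (Pfizer)
  w_1 = 0.078603·3.1252 + -0.000429·17.8113 = 0.2380  (Lockheed)
  w_2 = 0.078603·2.5785 + -0.000429·14.7962 = 0.1963  (Exxon)
  w_3 = 0.078603·2.1086 + -0.000429·12.5205 = 0.1604  (Alcoa)
  w_4 = 0.078603·3.5721 + -0.000429·20.7390 = 0.2719  (Intel)
  w_5 = 0.078603·-0.3962 + -0.000429·4.7827 = -0.0332  (Merck)
Σw_i=1.0000  μᵀw=0.1720
σ²=wᵀΣw=λ₁·μ_p+λ₂ = 0.078603·0.172 + -0.000429 = 0.013090 ≈ 0.0131


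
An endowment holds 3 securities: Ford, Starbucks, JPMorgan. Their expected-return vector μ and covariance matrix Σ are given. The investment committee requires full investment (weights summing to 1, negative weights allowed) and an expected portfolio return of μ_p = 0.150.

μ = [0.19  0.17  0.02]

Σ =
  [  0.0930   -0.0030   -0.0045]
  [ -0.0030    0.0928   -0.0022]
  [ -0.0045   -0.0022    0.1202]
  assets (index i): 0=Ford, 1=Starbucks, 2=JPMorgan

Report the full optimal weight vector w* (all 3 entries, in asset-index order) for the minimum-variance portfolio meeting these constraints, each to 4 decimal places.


p=Σ⁻¹μ = [2.1181  1.9070  0.2806]
q=Σ⁻¹𝟙 = [11.5527  11.3617  8.9599]
a=μᵀp=0.732245  b=𝟙ᵀp=4.305716  c=𝟙ᵀq=31.874414  D=ac−b²=4.800699
λ₁=(c·0.150−b)/D = (31.874414·0.150−4.305716)/4.800699 = 0.099037
λ₂=(a−b·0.150)/D = (0.732245−4.305716·0.150)/4.800699 = 0.017995
w* = 0.099037·p + 0.017995·q:
  w_0 = 0.099037·2.1181 + 0.017995·11.5527 = 0.4177  (Ford)
  w_1 = 0.099037·1.9070 + 0.017995·11.3617 = 0.3933  (Starbucks)
  w_2 = 0.099037·0.2806 + 0.017995·8.9599 = 0.1890  (JPMorgan)
Σw_i=1.0000  μᵀw=0.1500
σ²=wᵀΣw=λ₁·μ_p+λ₂ = 0.099037·0.150 + 0.017995 = 0.032850 ≈ 0.0329

0.4177  0.3933  0.1890


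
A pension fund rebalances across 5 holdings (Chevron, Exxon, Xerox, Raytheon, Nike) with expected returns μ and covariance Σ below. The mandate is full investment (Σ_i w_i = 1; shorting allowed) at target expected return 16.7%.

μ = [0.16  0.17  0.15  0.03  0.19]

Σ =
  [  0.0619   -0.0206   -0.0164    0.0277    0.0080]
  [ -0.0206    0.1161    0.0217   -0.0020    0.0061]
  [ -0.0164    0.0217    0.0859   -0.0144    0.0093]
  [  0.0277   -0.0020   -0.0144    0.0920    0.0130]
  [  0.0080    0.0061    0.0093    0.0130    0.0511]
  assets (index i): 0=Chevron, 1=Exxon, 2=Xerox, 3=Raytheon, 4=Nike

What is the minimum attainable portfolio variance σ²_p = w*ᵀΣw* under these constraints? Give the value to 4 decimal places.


0.0182

g=Σ⁻¹μ = [3.5576  1.6380  1.5498  -0.8776  2.9069]
h=Σ⁻¹𝟙 = [18.3337  8.9956  12.5643  5.8367  11.8539]
a=μᵀg=1.606123  b=𝟙ᵀg=8.774638  c=𝟙ᵀh=57.584220  D=ac−b²=15.493059
λ₁=(c·0.167−b)/D = (57.584220·0.167−8.774638)/15.493059 = 0.054342
λ₂=(a−b·0.167)/D = (1.606123−8.774638·0.167)/15.493059 = 0.009085
w* = 0.054342·g + 0.009085·h:
  w_0 = 0.054342·3.5576 + 0.009085·18.3337 = 0.3599  (Chevron)
  w_1 = 0.054342·1.6380 + 0.009085·8.9956 = 0.1707  (Exxon)
  w_2 = 0.054342·1.5498 + 0.009085·12.5643 = 0.1984  (Xerox)
  w_3 = 0.054342·-0.8776 + 0.009085·5.8367 = 0.0053  (Raytheon)
  w_4 = 0.054342·2.9069 + 0.009085·11.8539 = 0.2657  (Nike)
Σw_i=1.0000  μᵀw=0.1670
σ²=wᵀΣw=λ₁·μ_p+λ₂ = 0.054342·0.167 + 0.009085 = 0.018160 ≈ 0.0182


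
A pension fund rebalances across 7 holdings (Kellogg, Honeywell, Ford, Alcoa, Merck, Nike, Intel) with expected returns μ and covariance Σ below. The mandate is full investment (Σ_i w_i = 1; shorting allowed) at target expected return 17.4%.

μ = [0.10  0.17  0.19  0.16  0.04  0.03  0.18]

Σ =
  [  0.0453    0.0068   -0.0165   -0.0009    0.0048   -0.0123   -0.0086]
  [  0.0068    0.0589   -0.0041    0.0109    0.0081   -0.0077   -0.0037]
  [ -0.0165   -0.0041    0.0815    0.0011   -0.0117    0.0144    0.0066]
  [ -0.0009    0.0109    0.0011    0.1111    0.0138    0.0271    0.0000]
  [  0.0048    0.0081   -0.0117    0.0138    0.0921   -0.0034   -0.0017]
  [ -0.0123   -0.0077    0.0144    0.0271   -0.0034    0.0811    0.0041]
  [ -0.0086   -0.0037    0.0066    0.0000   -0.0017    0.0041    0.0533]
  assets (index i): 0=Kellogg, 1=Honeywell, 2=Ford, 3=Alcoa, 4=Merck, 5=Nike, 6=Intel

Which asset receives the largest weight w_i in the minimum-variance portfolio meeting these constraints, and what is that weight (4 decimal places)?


Intel (0.3062)

g=Σ⁻¹μ = [3.5990  2.6776  2.8957  1.1174  0.2854  0.1030  3.7863]
h=Σ⁻¹𝟙 = [32.9060  15.6551  16.8651  2.8104  10.4227  14.1829  22.3110]
a=μᵀg=2.240095  b=𝟙ᵀg=14.464373  c=𝟙ᵀh=115.153219  D=ac−b²=48.736042
λ₁=(c·0.174−b)/D = (115.153219·0.174−14.464373)/48.736042 = 0.114336
λ₂=(a−b·0.174)/D = (2.240095−14.464373·0.174)/48.736042 = -0.005678
w* = 0.114336·g + -0.005678·h:
  w_0 = 0.114336·3.5990 + -0.005678·32.9060 = 0.2247  (Kellogg)
  w_1 = 0.114336·2.6776 + -0.005678·15.6551 = 0.2173  (Honeywell)
  w_2 = 0.114336·2.8957 + -0.005678·16.8651 = 0.2353  (Ford)
  w_3 = 0.114336·1.1174 + -0.005678·2.8104 = 0.1118  (Alcoa)
  w_4 = 0.114336·0.2854 + -0.005678·10.4227 = -0.0265  (Merck)
  w_5 = 0.114336·0.1030 + -0.005678·14.1829 = -0.0687  (Nike)
  w_6 = 0.114336·3.7863 + -0.005678·22.3110 = 0.3062  (Intel)
Σw_i=1.0000  μᵀw=0.1740
σ²=wᵀΣw=λ₁·μ_p+λ₂ = 0.114336·0.174 + -0.005678 = 0.014217 ≈ 0.0142


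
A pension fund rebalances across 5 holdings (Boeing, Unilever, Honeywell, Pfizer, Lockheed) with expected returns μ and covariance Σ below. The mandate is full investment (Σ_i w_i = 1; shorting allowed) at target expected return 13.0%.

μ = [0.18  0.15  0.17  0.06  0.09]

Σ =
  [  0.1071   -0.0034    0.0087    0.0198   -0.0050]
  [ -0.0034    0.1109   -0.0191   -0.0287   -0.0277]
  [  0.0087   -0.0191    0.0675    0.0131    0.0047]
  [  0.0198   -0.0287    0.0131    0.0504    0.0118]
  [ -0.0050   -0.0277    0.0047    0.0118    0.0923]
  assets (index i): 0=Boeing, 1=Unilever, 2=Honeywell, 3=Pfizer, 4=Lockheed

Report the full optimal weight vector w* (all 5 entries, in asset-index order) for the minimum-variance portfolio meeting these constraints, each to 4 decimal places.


x=Σ⁻¹μ = [1.4272  2.5085  2.7462  0.9840  1.5396]
y=Σ⁻¹𝟙 = [5.2554  21.0299  14.7234  22.6992  13.7785]
a=μᵀx=1.297625  b=𝟙ᵀx=9.205459  c=𝟙ᵀy=77.486410  D=ac−b²=15.807836
λ₁=(c·0.130−b)/D = (77.486410·0.130−9.205459)/15.807836 = 0.054895
λ₂=(a−b·0.130)/D = (1.297625−9.205459·0.130)/15.807836 = 0.006384
w* = 0.054895·x + 0.006384·y:
  w_0 = 0.054895·1.4272 + 0.006384·5.2554 = 0.1119  (Boeing)
  w_1 = 0.054895·2.5085 + 0.006384·21.0299 = 0.2720  (Unilever)
  w_2 = 0.054895·2.7462 + 0.006384·14.7234 = 0.2447  (Honeywell)
  w_3 = 0.054895·0.9840 + 0.006384·22.6992 = 0.1989  (Pfizer)
  w_4 = 0.054895·1.5396 + 0.006384·13.7785 = 0.1725  (Lockheed)
Σw_i=1.0000  μᵀw=0.1300
σ²=wᵀΣw=λ₁·μ_p+λ₂ = 0.054895·0.130 + 0.006384 = 0.013520 ≈ 0.0135

0.1119  0.2720  0.2447  0.1989  0.1725


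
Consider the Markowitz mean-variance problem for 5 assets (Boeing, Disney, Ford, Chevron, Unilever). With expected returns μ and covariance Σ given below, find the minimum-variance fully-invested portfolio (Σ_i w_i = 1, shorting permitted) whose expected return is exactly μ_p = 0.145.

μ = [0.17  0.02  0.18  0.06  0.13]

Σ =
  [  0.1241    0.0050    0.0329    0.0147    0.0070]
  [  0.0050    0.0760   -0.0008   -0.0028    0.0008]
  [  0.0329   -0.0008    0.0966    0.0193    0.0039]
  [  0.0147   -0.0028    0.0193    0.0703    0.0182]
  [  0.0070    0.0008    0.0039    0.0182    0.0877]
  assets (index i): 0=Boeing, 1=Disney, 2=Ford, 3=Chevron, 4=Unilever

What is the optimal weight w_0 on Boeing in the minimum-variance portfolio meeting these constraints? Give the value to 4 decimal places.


u=Σ⁻¹μ = [0.8919  0.2027  1.5255  -0.0962  1.3614]
v=Σ⁻¹𝟙 = [4.0839  13.2311  6.7628  9.8097  8.6193]
a=μᵀu=0.601479  b=𝟙ᵀu=3.885277  c=𝟙ᵀv=42.506768  D=ac−b²=10.471563
λ₁=(c·0.145−b)/D = (42.506768·0.145−3.885277)/10.471563 = 0.217561
λ₂=(a−b·0.145)/D = (0.601479−3.885277·0.145)/10.471563 = 0.003640
w* = 0.217561·u + 0.003640·v:
  w_0 = 0.217561·0.8919 + 0.003640·4.0839 = 0.2089  (Boeing)
  w_1 = 0.217561·0.2027 + 0.003640·13.2311 = 0.0923  (Disney)
  w_2 = 0.217561·1.5255 + 0.003640·6.7628 = 0.3565  (Ford)
  w_3 = 0.217561·-0.0962 + 0.003640·9.8097 = 0.0148  (Chevron)
  w_4 = 0.217561·1.3614 + 0.003640·8.6193 = 0.3276  (Unilever)
Σw_i=1.0000  μᵀw=0.1450
σ²=wᵀΣw=λ₁·μ_p+λ₂ = 0.217561·0.145 + 0.003640 = 0.035186 ≈ 0.0352

0.2089


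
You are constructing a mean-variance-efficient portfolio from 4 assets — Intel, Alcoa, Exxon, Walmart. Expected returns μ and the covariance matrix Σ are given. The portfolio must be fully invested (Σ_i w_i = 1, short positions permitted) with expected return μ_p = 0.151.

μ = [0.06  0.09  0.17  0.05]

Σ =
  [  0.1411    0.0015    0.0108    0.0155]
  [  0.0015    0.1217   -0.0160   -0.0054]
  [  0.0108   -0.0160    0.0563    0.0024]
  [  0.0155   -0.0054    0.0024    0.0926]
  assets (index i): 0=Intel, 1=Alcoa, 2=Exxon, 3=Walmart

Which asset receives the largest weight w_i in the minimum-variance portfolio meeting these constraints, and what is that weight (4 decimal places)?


Exxon (0.7681)

x=Σ⁻¹μ = [0.1029  1.1970  3.3184  0.5065]
y=Σ⁻¹𝟙 = [4.3396  11.2038  19.6781  10.2161]
a=μᵀx=0.703355  b=𝟙ᵀx=5.124797  c=𝟙ᵀy=45.437602  D=ac−b²=5.695246
λ₁=(c·0.151−b)/D = (45.437602·0.151−5.124797)/5.695246 = 0.304865
λ₂=(a−b·0.151)/D = (0.703355−5.124797·0.151)/5.695246 = -0.012377
w* = 0.304865·x + -0.012377·y:
  w_0 = 0.304865·0.1029 + -0.012377·4.3396 = -0.0224  (Intel)
  w_1 = 0.304865·1.1970 + -0.012377·11.2038 = 0.2263  (Alcoa)
  w_2 = 0.304865·3.3184 + -0.012377·19.6781 = 0.7681  (Exxon)
  w_3 = 0.304865·0.5065 + -0.012377·10.2161 = 0.0280  (Walmart)
Σw_i=1.0000  μᵀw=0.1510
σ²=wᵀΣw=λ₁·μ_p+λ₂ = 0.304865·0.151 + -0.012377 = 0.033658 ≈ 0.0337


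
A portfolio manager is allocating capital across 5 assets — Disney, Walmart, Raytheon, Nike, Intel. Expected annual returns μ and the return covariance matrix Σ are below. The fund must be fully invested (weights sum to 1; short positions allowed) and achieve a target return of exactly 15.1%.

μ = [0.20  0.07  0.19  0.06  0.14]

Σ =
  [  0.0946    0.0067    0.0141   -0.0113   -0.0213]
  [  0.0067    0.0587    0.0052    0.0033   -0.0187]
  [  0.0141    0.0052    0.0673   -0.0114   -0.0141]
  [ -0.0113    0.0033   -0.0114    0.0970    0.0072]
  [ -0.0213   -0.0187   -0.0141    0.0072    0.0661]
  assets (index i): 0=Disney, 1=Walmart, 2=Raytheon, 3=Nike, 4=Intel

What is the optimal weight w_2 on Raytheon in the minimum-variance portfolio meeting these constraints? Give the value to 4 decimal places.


x=Σ⁻¹μ = [2.5307  1.8568  3.1500  0.9212  4.0304]
y=Σ⁻¹𝟙 = [14.0756  22.3144  18.0762  11.1903  28.6141]
a=μᵀx=1.854125  b=𝟙ᵀx=12.488998  c=𝟙ᵀy=94.270610  D=ac−b²=18.814461
λ₁=(c·0.151−b)/D = (94.270610·0.151−12.488998)/18.814461 = 0.092794
λ₂=(a−b·0.151)/D = (1.854125−12.488998·0.151)/18.814461 = -0.001686
w* = 0.092794·x + -0.001686·y:
  w_0 = 0.092794·2.5307 + -0.001686·14.0756 = 0.2111  (Disney)
  w_1 = 0.092794·1.8568 + -0.001686·22.3144 = 0.1347  (Walmart)
  w_2 = 0.092794·3.1500 + -0.001686·18.0762 = 0.2618  (Raytheon)
  w_3 = 0.092794·0.9212 + -0.001686·11.1903 = 0.0666  (Nike)
  w_4 = 0.092794·4.0304 + -0.001686·28.6141 = 0.3258  (Intel)
Σw_i=1.0000  μᵀw=0.1510
σ²=wᵀΣw=λ₁·μ_p+λ₂ = 0.092794·0.151 + -0.001686 = 0.012326 ≈ 0.0123

0.2618


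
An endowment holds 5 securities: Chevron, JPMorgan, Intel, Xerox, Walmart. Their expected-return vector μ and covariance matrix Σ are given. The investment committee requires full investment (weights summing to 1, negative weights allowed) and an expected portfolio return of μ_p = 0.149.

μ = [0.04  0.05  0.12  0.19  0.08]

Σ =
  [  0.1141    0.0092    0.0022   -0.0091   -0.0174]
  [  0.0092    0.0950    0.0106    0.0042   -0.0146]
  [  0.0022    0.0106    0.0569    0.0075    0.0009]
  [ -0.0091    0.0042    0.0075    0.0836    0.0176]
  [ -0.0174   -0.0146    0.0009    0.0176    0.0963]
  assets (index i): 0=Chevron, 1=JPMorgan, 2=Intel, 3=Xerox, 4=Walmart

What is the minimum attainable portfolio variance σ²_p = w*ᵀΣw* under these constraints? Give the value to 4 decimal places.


u=Σ⁻¹μ = [0.5457  0.2767  1.7585  2.0379  0.5824]
v=Σ⁻¹𝟙 = [10.2566  9.4036  14.0734  8.8343  11.9170]
a=μᵀu=0.680467  b=𝟙ᵀu=5.201130  c=𝟙ᵀv=54.484891  D=ac−b²=10.023390
λ₁=(c·0.149−b)/D = (54.484891·0.149−5.201130)/10.023390 = 0.291031
λ₂=(a−b·0.149)/D = (0.680467−5.201130·0.149)/10.023390 = -0.009428
w* = 0.291031·u + -0.009428·v:
  w_0 = 0.291031·0.5457 + -0.009428·10.2566 = 0.0621  (Chevron)
  w_1 = 0.291031·0.2767 + -0.009428·9.4036 = -0.0081  (JPMorgan)
  w_2 = 0.291031·1.7585 + -0.009428·14.0734 = 0.3791  (Intel)
  w_3 = 0.291031·2.0379 + -0.009428·8.8343 = 0.5098  (Xerox)
  w_4 = 0.291031·0.5824 + -0.009428·11.9170 = 0.0571  (Walmart)
Σw_i=1.0000  μᵀw=0.1490
σ²=wᵀΣw=λ₁·μ_p+λ₂ = 0.291031·0.149 + -0.009428 = 0.033936 ≈ 0.0339

0.0339


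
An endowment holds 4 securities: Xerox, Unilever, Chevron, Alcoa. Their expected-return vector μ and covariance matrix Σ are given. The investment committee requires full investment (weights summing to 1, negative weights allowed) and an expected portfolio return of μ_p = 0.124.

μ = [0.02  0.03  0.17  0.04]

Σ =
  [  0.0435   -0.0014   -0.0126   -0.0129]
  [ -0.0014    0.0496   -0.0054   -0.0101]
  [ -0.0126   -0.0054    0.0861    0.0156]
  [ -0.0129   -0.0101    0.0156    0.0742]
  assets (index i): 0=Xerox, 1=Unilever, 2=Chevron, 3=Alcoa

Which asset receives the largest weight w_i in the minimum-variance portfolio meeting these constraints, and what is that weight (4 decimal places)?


p=Σ⁻¹μ = [1.2390  0.9613  2.1371  0.4360]
q=Σ⁻¹𝟙 = [34.0131  26.7803  14.6561  19.9544]
a=μᵀp=0.434359  b=𝟙ᵀp=4.773382  c=𝟙ᵀq=95.403848  D=ac−b²=18.654353
λ₁=(c·0.124−b)/D = (95.403848·0.124−4.773382)/18.654353 = 0.378287
λ₂=(a−b·0.124)/D = (0.434359−4.773382·0.124)/18.654353 = -0.008445
w* = 0.378287·p + -0.008445·q:
  w_0 = 0.378287·1.2390 + -0.008445·34.0131 = 0.1815  (Xerox)
  w_1 = 0.378287·0.9613 + -0.008445·26.7803 = 0.1375  (Unilever)
  w_2 = 0.378287·2.1371 + -0.008445·14.6561 = 0.6846  (Chevron)
  w_3 = 0.378287·0.4360 + -0.008445·19.9544 = -0.0036  (Alcoa)
Σw_i=1.0000  μᵀw=0.1240
σ²=wᵀΣw=λ₁·μ_p+λ₂ = 0.378287·0.124 + -0.008445 = 0.038462 ≈ 0.0385

Chevron (0.6846)


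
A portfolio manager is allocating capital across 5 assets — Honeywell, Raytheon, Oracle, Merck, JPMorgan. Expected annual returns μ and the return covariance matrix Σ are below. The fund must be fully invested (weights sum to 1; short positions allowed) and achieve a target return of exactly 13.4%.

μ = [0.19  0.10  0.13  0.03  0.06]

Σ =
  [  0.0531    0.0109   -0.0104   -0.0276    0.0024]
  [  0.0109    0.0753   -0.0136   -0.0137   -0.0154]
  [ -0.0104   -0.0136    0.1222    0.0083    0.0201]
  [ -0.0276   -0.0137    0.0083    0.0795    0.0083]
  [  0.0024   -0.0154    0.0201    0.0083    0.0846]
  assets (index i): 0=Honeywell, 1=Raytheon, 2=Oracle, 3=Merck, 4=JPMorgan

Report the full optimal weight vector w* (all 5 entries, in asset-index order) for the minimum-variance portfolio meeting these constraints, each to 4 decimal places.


0.4940  0.1319  0.1512  0.2029  0.0199

u=Σ⁻¹μ = [4.6267  1.3440  1.4219  2.0370  0.2849]
v=Σ⁻¹𝟙 = [29.0132  17.0222  9.3721  23.6087  9.5529]
a=μᵀu=1.276525  b=𝟙ᵀu=9.714539  c=𝟙ᵀv=88.569129  D=ac−b²=18.688431
λ₁=(c·0.134−b)/D = (88.569129·0.134−9.714539)/18.688431 = 0.115244
λ₂=(a−b·0.134)/D = (1.276525−9.714539·0.134)/18.688431 = -0.001350
w* = 0.115244·u + -0.001350·v:
  w_0 = 0.115244·4.6267 + -0.001350·29.0132 = 0.4940  (Honeywell)
  w_1 = 0.115244·1.3440 + -0.001350·17.0222 = 0.1319  (Raytheon)
  w_2 = 0.115244·1.4219 + -0.001350·9.3721 = 0.1512  (Oracle)
  w_3 = 0.115244·2.0370 + -0.001350·23.6087 = 0.2029  (Merck)
  w_4 = 0.115244·0.2849 + -0.001350·9.5529 = 0.0199  (JPMorgan)
Σw_i=1.0000  μᵀw=0.1340
σ²=wᵀΣw=λ₁·μ_p+λ₂ = 0.115244·0.134 + -0.001350 = 0.014093 ≈ 0.0141


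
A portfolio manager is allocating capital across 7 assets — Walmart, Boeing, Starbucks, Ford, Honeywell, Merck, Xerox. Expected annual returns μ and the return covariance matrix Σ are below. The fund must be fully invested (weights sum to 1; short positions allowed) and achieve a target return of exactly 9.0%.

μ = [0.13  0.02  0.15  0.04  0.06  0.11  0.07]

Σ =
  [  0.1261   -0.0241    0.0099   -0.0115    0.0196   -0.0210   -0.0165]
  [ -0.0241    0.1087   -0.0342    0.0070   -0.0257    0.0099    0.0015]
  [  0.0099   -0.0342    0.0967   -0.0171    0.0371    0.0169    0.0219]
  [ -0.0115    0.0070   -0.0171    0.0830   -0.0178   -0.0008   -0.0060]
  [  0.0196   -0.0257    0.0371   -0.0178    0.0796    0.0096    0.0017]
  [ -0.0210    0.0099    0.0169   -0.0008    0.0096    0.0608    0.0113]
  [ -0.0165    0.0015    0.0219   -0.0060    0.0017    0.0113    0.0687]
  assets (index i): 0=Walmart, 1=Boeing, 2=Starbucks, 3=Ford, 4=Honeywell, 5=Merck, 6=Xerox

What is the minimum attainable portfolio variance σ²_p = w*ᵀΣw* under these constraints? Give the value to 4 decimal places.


0.0120

p=Σ⁻¹μ = [1.5397  0.7157  1.3637  0.9785  -0.0351  1.7262  0.7408]
q=Σ⁻¹𝟙 = [13.8412  15.0631  7.0195  18.0998  12.9990  12.3059  14.5488]
a=μᵀp=0.697807  b=𝟙ᵀp=7.029543  c=𝟙ᵀq=93.877346  D=ac−b²=16.093803
λ₁=(c·0.090−b)/D = (93.877346·0.090−7.029543)/16.093803 = 0.088197
λ₂=(a−b·0.090)/D = (0.697807−7.029543·0.090)/16.093803 = 0.004048
w* = 0.088197·p + 0.004048·q:
  w_0 = 0.088197·1.5397 + 0.004048·13.8412 = 0.1918  (Walmart)
  w_1 = 0.088197·0.7157 + 0.004048·15.0631 = 0.1241  (Boeing)
  w_2 = 0.088197·1.3637 + 0.004048·7.0195 = 0.1487  (Starbucks)
  w_3 = 0.088197·0.9785 + 0.004048·18.0998 = 0.1596  (Ford)
  w_4 = 0.088197·-0.0351 + 0.004048·12.9990 = 0.0495  (Honeywell)
  w_5 = 0.088197·1.7262 + 0.004048·12.3059 = 0.2021  (Merck)
  w_6 = 0.088197·0.7408 + 0.004048·14.5488 = 0.1242  (Xerox)
Σw_i=1.0000  μᵀw=0.0900
σ²=wᵀΣw=λ₁·μ_p+λ₂ = 0.088197·0.090 + 0.004048 = 0.011986 ≈ 0.0120


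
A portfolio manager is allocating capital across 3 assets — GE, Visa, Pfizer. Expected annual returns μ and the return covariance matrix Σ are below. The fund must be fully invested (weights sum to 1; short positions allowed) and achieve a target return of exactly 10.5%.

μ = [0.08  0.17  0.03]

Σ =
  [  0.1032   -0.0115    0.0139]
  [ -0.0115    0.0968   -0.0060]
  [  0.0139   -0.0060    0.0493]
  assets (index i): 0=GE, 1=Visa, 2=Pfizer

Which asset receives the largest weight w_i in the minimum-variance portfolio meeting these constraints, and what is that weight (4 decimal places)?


u=Σ⁻¹μ = [0.9083  1.9003  0.5837]
v=Σ⁻¹𝟙 = [8.4715  12.5408  19.4217]
a=μᵀu=0.413227  b=𝟙ᵀu=3.392312  c=𝟙ᵀv=40.434049  D=ac−b²=5.200639
λ₁=(c·0.105−b)/D = (40.434049·0.105−3.392312)/5.200639 = 0.164069
λ₂=(a−b·0.105)/D = (0.413227−3.392312·0.105)/5.200639 = 0.010967
w* = 0.164069·u + 0.010967·v:
  w_0 = 0.164069·0.9083 + 0.010967·8.4715 = 0.2419  (GE)
  w_1 = 0.164069·1.9003 + 0.010967·12.5408 = 0.4493  (Visa)
  w_2 = 0.164069·0.5837 + 0.010967·19.4217 = 0.3088  (Pfizer)
Σw_i=1.0000  μᵀw=0.1050
σ²=wᵀΣw=λ₁·μ_p+λ₂ = 0.164069·0.105 + 0.010967 = 0.028194 ≈ 0.0282

Visa (0.4493)


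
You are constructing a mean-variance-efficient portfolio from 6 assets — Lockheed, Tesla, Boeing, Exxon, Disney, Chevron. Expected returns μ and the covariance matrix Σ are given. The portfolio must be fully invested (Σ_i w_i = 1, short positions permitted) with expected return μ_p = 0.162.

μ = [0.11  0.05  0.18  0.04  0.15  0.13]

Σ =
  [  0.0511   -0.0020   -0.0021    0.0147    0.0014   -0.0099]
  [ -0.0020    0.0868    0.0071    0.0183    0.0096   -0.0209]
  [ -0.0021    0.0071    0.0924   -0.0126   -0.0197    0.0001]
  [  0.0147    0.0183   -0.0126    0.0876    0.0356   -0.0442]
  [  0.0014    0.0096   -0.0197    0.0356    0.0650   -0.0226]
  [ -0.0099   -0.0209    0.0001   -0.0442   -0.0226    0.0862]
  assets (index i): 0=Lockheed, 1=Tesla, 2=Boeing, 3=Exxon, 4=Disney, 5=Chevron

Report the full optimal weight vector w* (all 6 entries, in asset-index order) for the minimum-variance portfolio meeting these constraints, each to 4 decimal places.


0.2159  -0.0272  0.2929  -0.1189  0.4399  0.1973

u=Σ⁻¹μ = [2.7274  0.6749  2.8340  0.2388  3.9710  3.1453]
v=Σ⁻¹𝟙 = [21.8906  12.5698  16.6711  14.1374  20.7378  29.8295]
a=μᵀu=1.857953  b=𝟙ᵀu=13.591261  c=𝟙ᵀv=115.836214  D=ac−b²=30.495862
λ₁=(c·0.162−b)/D = (115.836214·0.162−13.591261)/30.495862 = 0.169669
λ₂=(a−b·0.162)/D = (1.857953−13.591261·0.162)/30.495862 = -0.011275
w* = 0.169669·u + -0.011275·v:
  w_0 = 0.169669·2.7274 + -0.011275·21.8906 = 0.2159  (Lockheed)
  w_1 = 0.169669·0.6749 + -0.011275·12.5698 = -0.0272  (Tesla)
  w_2 = 0.169669·2.8340 + -0.011275·16.6711 = 0.2929  (Boeing)
  w_3 = 0.169669·0.2388 + -0.011275·14.1374 = -0.1189  (Exxon)
  w_4 = 0.169669·3.9710 + -0.011275·20.7378 = 0.4399  (Disney)
  w_5 = 0.169669·3.1453 + -0.011275·29.8295 = 0.1973  (Chevron)
Σw_i=1.0000  μᵀw=0.1620
σ²=wᵀΣw=λ₁·μ_p+λ₂ = 0.169669·0.162 + -0.011275 = 0.016212 ≈ 0.0162


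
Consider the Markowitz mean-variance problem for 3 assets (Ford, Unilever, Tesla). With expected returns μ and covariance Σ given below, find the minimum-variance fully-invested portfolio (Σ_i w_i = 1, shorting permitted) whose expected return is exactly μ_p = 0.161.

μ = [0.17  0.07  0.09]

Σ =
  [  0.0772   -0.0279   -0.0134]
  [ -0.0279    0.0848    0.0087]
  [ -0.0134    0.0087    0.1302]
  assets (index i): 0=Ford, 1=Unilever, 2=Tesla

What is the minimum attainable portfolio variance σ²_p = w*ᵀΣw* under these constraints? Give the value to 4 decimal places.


g=Σ⁻¹μ = [2.9746  1.7136  0.8829]
h=Σ⁻¹𝟙 = [20.8770  17.7746  8.6414]
a=μᵀg=0.705091  b=𝟙ᵀg=5.571049  c=𝟙ᵀh=47.293093  D=ac−b²=2.309354
λ₁=(c·0.161−b)/D = (47.293093·0.161−5.571049)/2.309354 = 0.884723
λ₂=(a−b·0.161)/D = (0.705091−5.571049·0.161)/2.309354 = -0.083074
w* = 0.884723·g + -0.083074·h:
  w_0 = 0.884723·2.9746 + -0.083074·20.8770 = 0.8974  (Ford)
  w_1 = 0.884723·1.7136 + -0.083074·17.7746 = 0.0394  (Unilever)
  w_2 = 0.884723·0.8829 + -0.083074·8.6414 = 0.0632  (Tesla)
Σw_i=1.0000  μᵀw=0.1610
σ²=wᵀΣw=λ₁·μ_p+λ₂ = 0.884723·0.161 + -0.083074 = 0.059366 ≈ 0.0594

0.0594


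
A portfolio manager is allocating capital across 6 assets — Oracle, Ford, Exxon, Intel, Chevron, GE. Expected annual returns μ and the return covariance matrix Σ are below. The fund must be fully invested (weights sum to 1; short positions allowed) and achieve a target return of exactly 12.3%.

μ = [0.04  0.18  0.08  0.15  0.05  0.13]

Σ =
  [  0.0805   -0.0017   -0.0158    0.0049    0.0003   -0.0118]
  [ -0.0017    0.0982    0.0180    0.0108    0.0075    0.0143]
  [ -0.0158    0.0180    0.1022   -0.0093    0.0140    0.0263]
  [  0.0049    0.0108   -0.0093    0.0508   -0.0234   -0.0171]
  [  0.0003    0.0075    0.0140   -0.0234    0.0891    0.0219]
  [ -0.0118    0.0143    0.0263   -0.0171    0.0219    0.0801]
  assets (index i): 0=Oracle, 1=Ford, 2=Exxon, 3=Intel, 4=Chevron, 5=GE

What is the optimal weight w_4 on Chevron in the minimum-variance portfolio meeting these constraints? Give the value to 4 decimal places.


x=Σ⁻¹μ = [0.6519  0.9840  0.4256  3.8533  0.9370  1.9700]
y=Σ⁻¹𝟙 = [14.3310  2.3211  8.8484  30.6697  14.2188  13.9359]
a=μᵀx=1.118209  b=𝟙ᵀx=8.821972  c=𝟙ᵀy=84.324844  D=ac−b²=16.465585
λ₁=(c·0.123−b)/D = (84.324844·0.123−8.821972)/16.465585 = 0.094135
λ₂=(a−b·0.123)/D = (1.118209−8.821972·0.123)/16.465585 = 0.002011
w* = 0.094135·x + 0.002011·y:
  w_0 = 0.094135·0.6519 + 0.002011·14.3310 = 0.0902  (Oracle)
  w_1 = 0.094135·0.9840 + 0.002011·2.3211 = 0.0973  (Ford)
  w_2 = 0.094135·0.4256 + 0.002011·8.8484 = 0.0579  (Exxon)
  w_3 = 0.094135·3.8533 + 0.002011·30.6697 = 0.4244  (Intel)
  w_4 = 0.094135·0.9370 + 0.002011·14.2188 = 0.1168  (Chevron)
  w_5 = 0.094135·1.9700 + 0.002011·13.9359 = 0.2135  (GE)
Σw_i=1.0000  μᵀw=0.1230
σ²=wᵀΣw=λ₁·μ_p+λ₂ = 0.094135·0.123 + 0.002011 = 0.013589 ≈ 0.0136

0.1168


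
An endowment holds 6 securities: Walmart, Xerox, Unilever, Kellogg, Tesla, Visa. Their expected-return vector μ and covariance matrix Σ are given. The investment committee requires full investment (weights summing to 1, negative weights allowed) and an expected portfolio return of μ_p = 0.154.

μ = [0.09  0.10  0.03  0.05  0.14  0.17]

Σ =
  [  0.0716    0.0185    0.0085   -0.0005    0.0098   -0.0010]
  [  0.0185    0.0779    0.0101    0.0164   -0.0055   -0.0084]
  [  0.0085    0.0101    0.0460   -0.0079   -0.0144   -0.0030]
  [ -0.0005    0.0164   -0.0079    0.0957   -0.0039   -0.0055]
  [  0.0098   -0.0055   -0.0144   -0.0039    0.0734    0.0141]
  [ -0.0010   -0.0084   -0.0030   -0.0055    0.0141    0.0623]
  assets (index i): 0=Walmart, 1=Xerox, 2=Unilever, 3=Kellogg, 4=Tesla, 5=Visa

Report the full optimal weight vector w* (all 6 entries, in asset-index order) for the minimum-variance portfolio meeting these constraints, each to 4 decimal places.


0.0793  0.2561  -0.0983  -0.0146  0.2414  0.5360

p=Σ⁻¹μ = [0.6182  1.2726  1.0533  0.6137  1.6521  2.6412]
q=Σ⁻¹𝟙 = [6.8122  7.8472  27.1089  12.9588  16.2371  15.9934]
a=μᵀp=0.925477  b=𝟙ᵀp=7.851086  c=𝟙ᵀq=86.957524  D=ac−b²=18.837612
λ₁=(c·0.154−b)/D = (86.957524·0.154−7.851086)/18.837612 = 0.294112
λ₂=(a−b·0.154)/D = (0.925477−7.851086·0.154)/18.837612 = -0.015054
w* = 0.294112·p + -0.015054·q:
  w_0 = 0.294112·0.6182 + -0.015054·6.8122 = 0.0793  (Walmart)
  w_1 = 0.294112·1.2726 + -0.015054·7.8472 = 0.2561  (Xerox)
  w_2 = 0.294112·1.0533 + -0.015054·27.1089 = -0.0983  (Unilever)
  w_3 = 0.294112·0.6137 + -0.015054·12.9588 = -0.0146  (Kellogg)
  w_4 = 0.294112·1.6521 + -0.015054·16.2371 = 0.2414  (Tesla)
  w_5 = 0.294112·2.6412 + -0.015054·15.9934 = 0.5360  (Visa)
Σw_i=1.0000  μᵀw=0.1540
σ²=wᵀΣw=λ₁·μ_p+λ₂ = 0.294112·0.154 + -0.015054 = 0.030239 ≈ 0.0302


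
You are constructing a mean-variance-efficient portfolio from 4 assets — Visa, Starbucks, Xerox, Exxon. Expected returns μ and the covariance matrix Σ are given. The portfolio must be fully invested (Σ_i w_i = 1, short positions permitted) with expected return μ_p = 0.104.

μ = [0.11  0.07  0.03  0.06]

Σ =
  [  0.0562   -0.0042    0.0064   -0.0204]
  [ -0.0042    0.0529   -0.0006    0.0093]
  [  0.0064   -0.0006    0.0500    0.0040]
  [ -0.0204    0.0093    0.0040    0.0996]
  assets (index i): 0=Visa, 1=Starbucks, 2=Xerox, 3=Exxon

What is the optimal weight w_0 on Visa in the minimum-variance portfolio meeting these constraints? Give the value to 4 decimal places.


0.7039

p=Σ⁻¹μ = [2.3775  1.3469  0.2355  0.9541]
q=Σ⁻¹𝟙 = [21.6974  18.6900  16.4808  12.0772]
a=μᵀp=0.420122  b=𝟙ᵀp=4.914071  c=𝟙ᵀq=68.945416  D=ac−b²=4.817400
λ₁=(c·0.104−b)/D = (68.945416·0.104−4.914071)/4.817400 = 0.468355
λ₂=(a−b·0.104)/D = (0.420122−4.914071·0.104)/4.817400 = -0.018878
w* = 0.468355·p + -0.018878·q:
  w_0 = 0.468355·2.3775 + -0.018878·21.6974 = 0.7039  (Visa)
  w_1 = 0.468355·1.3469 + -0.018878·18.6900 = 0.2780  (Starbucks)
  w_2 = 0.468355·0.2355 + -0.018878·16.4808 = -0.2008  (Xerox)
  w_3 = 0.468355·0.9541 + -0.018878·12.0772 = 0.2189  (Exxon)
Σw_i=1.0000  μᵀw=0.1040
σ²=wᵀΣw=λ₁·μ_p+λ₂ = 0.468355·0.104 + -0.018878 = 0.029831 ≈ 0.0298


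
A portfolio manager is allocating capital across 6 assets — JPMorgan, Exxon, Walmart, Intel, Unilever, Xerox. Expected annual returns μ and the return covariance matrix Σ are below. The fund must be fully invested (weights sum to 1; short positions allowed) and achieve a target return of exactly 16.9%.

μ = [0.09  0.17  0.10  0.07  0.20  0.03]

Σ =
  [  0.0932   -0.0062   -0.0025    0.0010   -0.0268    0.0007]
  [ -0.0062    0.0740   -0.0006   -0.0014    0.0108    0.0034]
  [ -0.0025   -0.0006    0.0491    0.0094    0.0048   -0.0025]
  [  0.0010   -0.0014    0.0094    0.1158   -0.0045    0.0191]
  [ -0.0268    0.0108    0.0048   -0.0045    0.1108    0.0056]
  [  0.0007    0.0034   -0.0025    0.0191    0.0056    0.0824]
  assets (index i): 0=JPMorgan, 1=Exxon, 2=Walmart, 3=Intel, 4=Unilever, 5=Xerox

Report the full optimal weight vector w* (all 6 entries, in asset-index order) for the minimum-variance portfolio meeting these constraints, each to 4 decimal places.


0.2121  0.3713  0.1710  0.0452  0.3560  -0.1556

u=Σ⁻¹μ = [1.7137  2.1794  1.8620  0.5304  1.9449  0.0610]
v=Σ⁻¹𝟙 = [14.9344  13.0794  19.6836  5.8115  10.2394  10.0236]
a=μᵀu=1.138866  b=𝟙ᵀu=8.291347  c=𝟙ᵀv=73.771940  D=ac−b²=15.269924
λ₁=(c·0.169−b)/D = (73.771940·0.169−8.291347)/15.269924 = 0.273486
λ₂=(a−b·0.169)/D = (1.138866−8.291347·0.169)/15.269924 = -0.017182
w* = 0.273486·u + -0.017182·v:
  w_0 = 0.273486·1.7137 + -0.017182·14.9344 = 0.2121  (JPMorgan)
  w_1 = 0.273486·2.1794 + -0.017182·13.0794 = 0.3713  (Exxon)
  w_2 = 0.273486·1.8620 + -0.017182·19.6836 = 0.1710  (Walmart)
  w_3 = 0.273486·0.5304 + -0.017182·5.8115 = 0.0452  (Intel)
  w_4 = 0.273486·1.9449 + -0.017182·10.2394 = 0.3560  (Unilever)
  w_5 = 0.273486·0.0610 + -0.017182·10.0236 = -0.1556  (Xerox)
Σw_i=1.0000  μᵀw=0.1690
σ²=wᵀΣw=λ₁·μ_p+λ₂ = 0.273486·0.169 + -0.017182 = 0.029037 ≈ 0.0290


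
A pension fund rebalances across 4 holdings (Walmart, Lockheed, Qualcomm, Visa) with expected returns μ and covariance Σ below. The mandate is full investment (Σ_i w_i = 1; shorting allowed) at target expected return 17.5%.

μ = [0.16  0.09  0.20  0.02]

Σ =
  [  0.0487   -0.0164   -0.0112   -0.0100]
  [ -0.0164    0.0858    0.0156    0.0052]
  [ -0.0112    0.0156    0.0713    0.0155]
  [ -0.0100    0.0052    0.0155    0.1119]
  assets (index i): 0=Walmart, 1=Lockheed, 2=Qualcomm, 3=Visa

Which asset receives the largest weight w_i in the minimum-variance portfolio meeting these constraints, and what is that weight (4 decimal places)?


Walmart (0.5124)

g=Σ⁻¹μ = [4.4816  1.3185  3.2045  0.0741]
h=Σ⁻¹𝟙 = [30.4032  14.4304  13.6677  9.0898]
a=μᵀg=1.478088  b=𝟙ᵀg=9.078589  c=𝟙ᵀh=67.591084  D=ac−b²=17.484770
λ₁=(c·0.175−b)/D = (67.591084·0.175−9.078589)/17.484770 = 0.157271
λ₂=(a−b·0.175)/D = (1.478088−9.078589·0.175)/17.484770 = -0.006329
w* = 0.157271·g + -0.006329·h:
  w_0 = 0.157271·4.4816 + -0.006329·30.4032 = 0.5124  (Walmart)
  w_1 = 0.157271·1.3185 + -0.006329·14.4304 = 0.1160  (Lockheed)
  w_2 = 0.157271·3.2045 + -0.006329·13.6677 = 0.4175  (Qualcomm)
  w_3 = 0.157271·0.0741 + -0.006329·9.0898 = -0.0459  (Visa)
Σw_i=1.0000  μᵀw=0.1750
σ²=wᵀΣw=λ₁·μ_p+λ₂ = 0.157271·0.175 + -0.006329 = 0.021193 ≈ 0.0212


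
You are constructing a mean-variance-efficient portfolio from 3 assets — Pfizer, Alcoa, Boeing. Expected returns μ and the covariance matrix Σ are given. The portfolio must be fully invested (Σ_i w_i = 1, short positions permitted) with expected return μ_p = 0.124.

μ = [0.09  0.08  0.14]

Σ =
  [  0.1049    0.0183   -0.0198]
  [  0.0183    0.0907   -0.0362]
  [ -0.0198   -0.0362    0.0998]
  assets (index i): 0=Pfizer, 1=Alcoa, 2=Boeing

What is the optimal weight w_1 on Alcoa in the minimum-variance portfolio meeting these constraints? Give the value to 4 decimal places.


u=Σ⁻¹μ = [0.9965  1.5432  2.1603]
v=Σ⁻¹𝟙 = [10.0935  16.1211  17.8701]
a=μᵀu=0.515574  b=𝟙ᵀu=4.699923  c=𝟙ᵀv=44.084767  D=ac−b²=0.639688
λ₁=(c·0.124−b)/D = (44.084767·0.124−4.699923)/0.639688 = 1.198378
λ₂=(a−b·0.124)/D = (0.515574−4.699923·0.124)/0.639688 = -0.105077
w* = 1.198378·u + -0.105077·v:
  w_0 = 1.198378·0.9965 + -0.105077·10.0935 = 0.1336  (Pfizer)
  w_1 = 1.198378·1.5432 + -0.105077·16.1211 = 0.1553  (Alcoa)
  w_2 = 1.198378·2.1603 + -0.105077·17.8701 = 0.7111  (Boeing)
Σw_i=1.0000  μᵀw=0.1240
σ²=wᵀΣw=λ₁·μ_p+λ₂ = 1.198378·0.124 + -0.105077 = 0.043522 ≈ 0.0435

0.1553
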